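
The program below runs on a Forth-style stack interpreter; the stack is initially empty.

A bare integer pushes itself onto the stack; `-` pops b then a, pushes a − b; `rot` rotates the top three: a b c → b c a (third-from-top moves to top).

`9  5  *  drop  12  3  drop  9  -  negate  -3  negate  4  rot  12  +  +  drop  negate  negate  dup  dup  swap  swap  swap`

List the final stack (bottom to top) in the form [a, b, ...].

9      -> 9
5      -> 9 5
*      -> 45
drop   -> (empty)
12     -> 12
3      -> 12 3
drop   -> 12
9      -> 12 9
-      -> 3
negate -> -3
-3     -> -3 -3
negate -> -3 3
4      -> -3 3 4
rot    -> 3 4 -3
12     -> 3 4 -3 12
+      -> 3 4 9
+      -> 3 13
drop   -> 3
negate -> -3
negate -> 3
dup    -> 3 3
dup    -> 3 3 3
swap   -> 3 3 3
swap   -> 3 3 3
swap   -> 3 3 3

[3, 3, 3]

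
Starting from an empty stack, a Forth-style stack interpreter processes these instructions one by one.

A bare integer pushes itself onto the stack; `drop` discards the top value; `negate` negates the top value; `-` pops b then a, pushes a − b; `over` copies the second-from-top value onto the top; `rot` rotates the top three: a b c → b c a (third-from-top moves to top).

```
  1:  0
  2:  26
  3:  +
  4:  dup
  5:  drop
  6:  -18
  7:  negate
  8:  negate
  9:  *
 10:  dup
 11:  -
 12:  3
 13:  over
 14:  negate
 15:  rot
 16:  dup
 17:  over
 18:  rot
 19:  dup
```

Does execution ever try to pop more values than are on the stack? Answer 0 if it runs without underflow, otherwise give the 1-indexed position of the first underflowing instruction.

0

0      : [0]
26     : [0, 26]
+      : [26]
dup    : [26, 26]
drop   : [26]
-18    : [26, -18]
negate : [26, 18]
negate : [26, -18]
*      : [-468]
dup    : [-468, -468]
-      : [0]
3      : [0, 3]
over   : [0, 3, 0]
negate : [0, 3, 0]
rot    : [3, 0, 0]
dup    : [3, 0, 0, 0]
over   : [3, 0, 0, 0, 0]
rot    : [3, 0, 0, 0, 0]
dup    : [3, 0, 0, 0, 0, 0]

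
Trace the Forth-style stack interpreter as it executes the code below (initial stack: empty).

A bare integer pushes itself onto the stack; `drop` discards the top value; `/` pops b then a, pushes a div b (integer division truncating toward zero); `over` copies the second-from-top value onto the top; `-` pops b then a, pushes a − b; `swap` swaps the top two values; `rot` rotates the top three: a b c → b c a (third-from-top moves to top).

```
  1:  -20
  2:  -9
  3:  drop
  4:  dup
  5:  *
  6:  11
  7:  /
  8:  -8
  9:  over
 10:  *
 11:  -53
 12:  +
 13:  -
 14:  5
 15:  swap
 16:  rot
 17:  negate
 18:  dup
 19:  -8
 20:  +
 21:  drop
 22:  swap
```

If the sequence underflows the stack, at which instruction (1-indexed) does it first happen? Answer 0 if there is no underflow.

16

-20  → [-20]
-9   → [-20, -9]
drop → [-20]
dup  → [-20, -20]
*    → [400]
11   → [400, 11]
/    → [36]
-8   → [36, -8]
over → [36, -8, 36]
*    → [36, -288]
-53  → [36, -288, -53]
+    → [36, -341]
-    → [377]
5    → [377, 5]
swap → [5, 377]
rot  — needs 3 operands, stack has 2 → underflow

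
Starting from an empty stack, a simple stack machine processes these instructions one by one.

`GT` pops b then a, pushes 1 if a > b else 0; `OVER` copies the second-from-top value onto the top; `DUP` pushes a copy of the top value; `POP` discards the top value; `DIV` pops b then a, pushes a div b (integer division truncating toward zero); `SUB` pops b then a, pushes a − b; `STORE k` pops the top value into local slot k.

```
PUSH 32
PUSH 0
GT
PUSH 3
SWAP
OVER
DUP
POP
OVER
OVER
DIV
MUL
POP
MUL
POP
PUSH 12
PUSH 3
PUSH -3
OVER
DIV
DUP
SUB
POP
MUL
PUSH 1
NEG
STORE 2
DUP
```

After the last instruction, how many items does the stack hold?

2

PUSH 32 → 32
PUSH 0  → 32 0
GT      → 1
PUSH 3  → 1 3
SWAP    → 3 1
OVER    → 3 1 3
DUP     → 3 1 3 3
POP     → 3 1 3
OVER    → 3 1 3 1
OVER    → 3 1 3 1 3
DIV     → 3 1 3 0
MUL     → 3 1 0
POP     → 3 1
MUL     → 3
POP     → (empty)
PUSH 12 → 12
PUSH 3  → 12 3
PUSH -3 → 12 3 -3
OVER    → 12 3 -3 3
DIV     → 12 3 -1
DUP     → 12 3 -1 -1
SUB     → 12 3 0
POP     → 12 3
MUL     → 36
PUSH 1  → 36 1
NEG     → 36 -1
STORE 2 → 36
DUP     → 36 36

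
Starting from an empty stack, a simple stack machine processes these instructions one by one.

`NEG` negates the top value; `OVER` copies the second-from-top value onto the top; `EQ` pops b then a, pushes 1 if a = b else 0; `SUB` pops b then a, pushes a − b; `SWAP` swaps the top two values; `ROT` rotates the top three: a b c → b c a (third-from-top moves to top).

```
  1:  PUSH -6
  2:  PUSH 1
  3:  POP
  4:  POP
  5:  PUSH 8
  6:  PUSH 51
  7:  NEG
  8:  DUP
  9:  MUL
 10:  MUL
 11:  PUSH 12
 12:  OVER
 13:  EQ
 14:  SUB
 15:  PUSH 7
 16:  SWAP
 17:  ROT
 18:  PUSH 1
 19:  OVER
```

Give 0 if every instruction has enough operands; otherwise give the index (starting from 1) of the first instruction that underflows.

PUSH -6 -> -6
PUSH 1  -> -6 1
POP     -> -6
POP     -> (empty)
PUSH 8  -> 8
PUSH 51 -> 8 51
NEG     -> 8 -51
DUP     -> 8 -51 -51
MUL     -> 8 2601
MUL     -> 20808
PUSH 12 -> 20808 12
OVER    -> 20808 12 20808
EQ      -> 20808 0
SUB     -> 20808
PUSH 7  -> 20808 7
SWAP    -> 7 20808
ROT  — needs 3 operands, stack has 2 → underflow

17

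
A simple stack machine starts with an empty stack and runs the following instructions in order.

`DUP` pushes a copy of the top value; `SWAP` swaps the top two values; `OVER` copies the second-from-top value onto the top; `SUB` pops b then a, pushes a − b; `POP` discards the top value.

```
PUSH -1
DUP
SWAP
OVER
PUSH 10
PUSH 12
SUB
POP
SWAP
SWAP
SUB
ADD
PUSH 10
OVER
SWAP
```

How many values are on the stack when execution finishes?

3

PUSH -1 -> -1
DUP     -> -1 -1
SWAP    -> -1 -1
OVER    -> -1 -1 -1
PUSH 10 -> -1 -1 -1 10
PUSH 12 -> -1 -1 -1 10 12
SUB     -> -1 -1 -1 -2
POP     -> -1 -1 -1
SWAP    -> -1 -1 -1
SWAP    -> -1 -1 -1
SUB     -> -1 0
ADD     -> -1
PUSH 10 -> -1 10
OVER    -> -1 10 -1
SWAP    -> -1 -1 10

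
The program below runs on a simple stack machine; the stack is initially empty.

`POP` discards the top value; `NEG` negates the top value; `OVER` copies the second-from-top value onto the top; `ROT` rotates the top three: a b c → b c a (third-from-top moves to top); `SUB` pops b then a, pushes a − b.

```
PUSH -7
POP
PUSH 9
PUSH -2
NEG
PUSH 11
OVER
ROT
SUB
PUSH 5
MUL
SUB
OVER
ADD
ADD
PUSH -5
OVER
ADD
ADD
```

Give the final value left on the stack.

53

PUSH -7  -7
POP      (empty)
PUSH 9   9
PUSH -2  9 -2
NEG      9 2
PUSH 11  9 2 11
OVER     9 2 11 2
ROT      9 11 2 2
SUB      9 11 0
PUSH 5   9 11 0 5
MUL      9 11 0
SUB      9 11
OVER     9 11 9
ADD      9 20
ADD      29
PUSH -5  29 -5
OVER     29 -5 29
ADD      29 24
ADD      53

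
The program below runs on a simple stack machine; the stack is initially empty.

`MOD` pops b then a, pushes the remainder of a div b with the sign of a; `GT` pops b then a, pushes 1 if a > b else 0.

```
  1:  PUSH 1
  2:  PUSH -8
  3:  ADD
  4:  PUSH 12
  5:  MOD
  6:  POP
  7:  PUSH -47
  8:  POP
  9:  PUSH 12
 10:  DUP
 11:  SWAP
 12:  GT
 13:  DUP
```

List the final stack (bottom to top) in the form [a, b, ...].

PUSH 1    1
PUSH -8   1 -8
ADD       -7
PUSH 12   -7 12
MOD       -7
POP       (empty)
PUSH -47  -47
POP       (empty)
PUSH 12   12
DUP       12 12
SWAP      12 12
GT        0
DUP       0 0

[0, 0]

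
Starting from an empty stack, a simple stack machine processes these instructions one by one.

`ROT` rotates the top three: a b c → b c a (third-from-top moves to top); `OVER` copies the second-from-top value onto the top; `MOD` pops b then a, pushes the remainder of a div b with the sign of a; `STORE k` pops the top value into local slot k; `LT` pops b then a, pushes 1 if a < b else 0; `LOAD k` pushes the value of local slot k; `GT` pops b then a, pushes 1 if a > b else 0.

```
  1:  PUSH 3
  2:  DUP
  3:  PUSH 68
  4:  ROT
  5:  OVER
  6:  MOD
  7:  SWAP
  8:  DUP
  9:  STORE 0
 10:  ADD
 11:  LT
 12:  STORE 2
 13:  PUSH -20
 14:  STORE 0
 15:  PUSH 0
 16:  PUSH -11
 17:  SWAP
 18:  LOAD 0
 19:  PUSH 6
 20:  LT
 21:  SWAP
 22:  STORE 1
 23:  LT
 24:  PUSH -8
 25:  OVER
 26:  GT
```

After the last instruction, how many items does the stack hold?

2

PUSH 3    [3]
DUP       [3, 3]
PUSH 68   [3, 3, 68]
ROT       [3, 68, 3]
OVER      [3, 68, 3, 68]
MOD       [3, 68, 3]
SWAP      [3, 3, 68]
DUP       [3, 3, 68, 68]
STORE 0   [3, 3, 68]
ADD       [3, 71]
LT        [1]
STORE 2   []
PUSH -20  [-20]
STORE 0   []
PUSH 0    [0]
PUSH -11  [0, -11]
SWAP      [-11, 0]
LOAD 0    [-11, 0, -20]
PUSH 6    [-11, 0, -20, 6]
LT        [-11, 0, 1]
SWAP      [-11, 1, 0]
STORE 1   [-11, 1]
LT        [1]
PUSH -8   [1, -8]
OVER      [1, -8, 1]
GT        [1, 0]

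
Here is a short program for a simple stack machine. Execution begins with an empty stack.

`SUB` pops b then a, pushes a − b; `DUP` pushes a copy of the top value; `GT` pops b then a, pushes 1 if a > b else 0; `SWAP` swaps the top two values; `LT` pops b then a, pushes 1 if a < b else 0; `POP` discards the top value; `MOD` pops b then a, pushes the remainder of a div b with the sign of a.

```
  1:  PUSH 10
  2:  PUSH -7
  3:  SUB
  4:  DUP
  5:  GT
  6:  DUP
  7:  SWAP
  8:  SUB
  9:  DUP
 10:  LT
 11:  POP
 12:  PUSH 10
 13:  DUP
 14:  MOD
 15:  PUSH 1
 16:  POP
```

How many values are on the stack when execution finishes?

1

PUSH 10 → [10]
PUSH -7 → [10, -7]
SUB     → [17]
DUP     → [17, 17]
GT      → [0]
DUP     → [0, 0]
SWAP    → [0, 0]
SUB     → [0]
DUP     → [0, 0]
LT      → [0]
POP     → []
PUSH 10 → [10]
DUP     → [10, 10]
MOD     → [0]
PUSH 1  → [0, 1]
POP     → [0]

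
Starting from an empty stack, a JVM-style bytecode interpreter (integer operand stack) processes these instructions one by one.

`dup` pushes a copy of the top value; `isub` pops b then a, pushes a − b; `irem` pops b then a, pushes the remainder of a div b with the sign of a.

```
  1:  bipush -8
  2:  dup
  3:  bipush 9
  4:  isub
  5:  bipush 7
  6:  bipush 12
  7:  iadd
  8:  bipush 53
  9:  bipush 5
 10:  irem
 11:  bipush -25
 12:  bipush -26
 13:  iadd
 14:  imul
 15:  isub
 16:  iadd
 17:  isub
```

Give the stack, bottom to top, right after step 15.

[-8, -17, 172]

bipush -8  : -8
dup        : -8 -8
bipush 9   : -8 -8 9
isub       : -8 -17
bipush 7   : -8 -17 7
bipush 12  : -8 -17 7 12
iadd       : -8 -17 19
bipush 53  : -8 -17 19 53
bipush 5   : -8 -17 19 53 5
irem       : -8 -17 19 3
bipush -25 : -8 -17 19 3 -25
bipush -26 : -8 -17 19 3 -25 -26
iadd       : -8 -17 19 3 -51
imul       : -8 -17 19 -153
isub       : -8 -17 172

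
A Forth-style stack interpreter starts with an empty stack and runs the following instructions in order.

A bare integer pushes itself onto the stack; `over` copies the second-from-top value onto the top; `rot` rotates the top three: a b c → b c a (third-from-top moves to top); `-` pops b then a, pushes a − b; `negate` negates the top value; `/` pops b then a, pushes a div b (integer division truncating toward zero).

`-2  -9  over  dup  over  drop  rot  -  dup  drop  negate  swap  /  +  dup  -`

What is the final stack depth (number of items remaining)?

-2     -> [-2]
-9     -> [-2, -9]
over   -> [-2, -9, -2]
dup    -> [-2, -9, -2, -2]
over   -> [-2, -9, -2, -2, -2]
drop   -> [-2, -9, -2, -2]
rot    -> [-2, -2, -2, -9]
-      -> [-2, -2, 7]
dup    -> [-2, -2, 7, 7]
drop   -> [-2, -2, 7]
negate -> [-2, -2, -7]
swap   -> [-2, -7, -2]
/      -> [-2, 3]
+      -> [1]
dup    -> [1, 1]
-      -> [0]

1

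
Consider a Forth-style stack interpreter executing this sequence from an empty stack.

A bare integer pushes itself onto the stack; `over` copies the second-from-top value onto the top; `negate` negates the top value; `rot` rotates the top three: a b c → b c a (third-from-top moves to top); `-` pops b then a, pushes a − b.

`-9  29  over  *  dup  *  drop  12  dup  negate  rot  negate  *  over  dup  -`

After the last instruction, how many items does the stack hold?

3

-9     → -9
29     → -9 29
over   → -9 29 -9
*      → -9 -261
dup    → -9 -261 -261
*      → -9 68121
drop   → -9
12     → -9 12
dup    → -9 12 12
negate → -9 12 -12
rot    → 12 -12 -9
negate → 12 -12 9
*      → 12 -108
over   → 12 -108 12
dup    → 12 -108 12 12
-      → 12 -108 0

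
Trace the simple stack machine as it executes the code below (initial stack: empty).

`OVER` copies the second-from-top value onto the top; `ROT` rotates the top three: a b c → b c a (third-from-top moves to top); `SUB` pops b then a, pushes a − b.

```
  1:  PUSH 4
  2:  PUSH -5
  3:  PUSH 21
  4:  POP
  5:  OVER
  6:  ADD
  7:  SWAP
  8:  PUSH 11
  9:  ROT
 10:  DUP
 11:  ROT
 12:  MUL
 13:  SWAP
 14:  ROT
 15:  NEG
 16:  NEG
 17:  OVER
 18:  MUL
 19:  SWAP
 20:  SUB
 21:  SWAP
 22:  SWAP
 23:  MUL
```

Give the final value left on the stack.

33

PUSH 4  → [4]
PUSH -5 → [4, -5]
PUSH 21 → [4, -5, 21]
POP     → [4, -5]
OVER    → [4, -5, 4]
ADD     → [4, -1]
SWAP    → [-1, 4]
PUSH 11 → [-1, 4, 11]
ROT     → [4, 11, -1]
DUP     → [4, 11, -1, -1]
ROT     → [4, -1, -1, 11]
MUL     → [4, -1, -11]
SWAP    → [4, -11, -1]
ROT     → [-11, -1, 4]
NEG     → [-11, -1, -4]
NEG     → [-11, -1, 4]
OVER    → [-11, -1, 4, -1]
MUL     → [-11, -1, -4]
SWAP    → [-11, -4, -1]
SUB     → [-11, -3]
SWAP    → [-3, -11]
SWAP    → [-11, -3]
MUL     → [33]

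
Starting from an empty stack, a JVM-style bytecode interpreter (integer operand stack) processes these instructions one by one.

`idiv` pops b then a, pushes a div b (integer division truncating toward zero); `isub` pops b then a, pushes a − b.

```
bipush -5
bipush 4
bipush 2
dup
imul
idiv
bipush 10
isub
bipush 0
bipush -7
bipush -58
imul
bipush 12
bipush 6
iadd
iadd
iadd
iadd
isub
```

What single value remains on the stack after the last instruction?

-420

bipush -5  : [-5]
bipush 4   : [-5, 4]
bipush 2   : [-5, 4, 2]
dup        : [-5, 4, 2, 2]
imul       : [-5, 4, 4]
idiv       : [-5, 1]
bipush 10  : [-5, 1, 10]
isub       : [-5, -9]
bipush 0   : [-5, -9, 0]
bipush -7  : [-5, -9, 0, -7]
bipush -58 : [-5, -9, 0, -7, -58]
imul       : [-5, -9, 0, 406]
bipush 12  : [-5, -9, 0, 406, 12]
bipush 6   : [-5, -9, 0, 406, 12, 6]
iadd       : [-5, -9, 0, 406, 18]
iadd       : [-5, -9, 0, 424]
iadd       : [-5, -9, 424]
iadd       : [-5, 415]
isub       : [-420]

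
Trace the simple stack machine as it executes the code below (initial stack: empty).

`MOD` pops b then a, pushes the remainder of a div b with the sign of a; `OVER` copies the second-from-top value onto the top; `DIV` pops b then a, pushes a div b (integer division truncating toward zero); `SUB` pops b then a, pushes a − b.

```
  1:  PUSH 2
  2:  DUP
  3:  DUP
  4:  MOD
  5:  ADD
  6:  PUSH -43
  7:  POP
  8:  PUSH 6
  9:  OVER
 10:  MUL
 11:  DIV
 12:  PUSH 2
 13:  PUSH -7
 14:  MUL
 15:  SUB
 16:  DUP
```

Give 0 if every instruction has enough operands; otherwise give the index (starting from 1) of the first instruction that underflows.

PUSH 2   → 2
DUP      → 2 2
DUP      → 2 2 2
MOD      → 2 0
ADD      → 2
PUSH -43 → 2 -43
POP      → 2
PUSH 6   → 2 6
OVER     → 2 6 2
MUL      → 2 12
DIV      → 0
PUSH 2   → 0 2
PUSH -7  → 0 2 -7
MUL      → 0 -14
SUB      → 14
DUP      → 14 14

0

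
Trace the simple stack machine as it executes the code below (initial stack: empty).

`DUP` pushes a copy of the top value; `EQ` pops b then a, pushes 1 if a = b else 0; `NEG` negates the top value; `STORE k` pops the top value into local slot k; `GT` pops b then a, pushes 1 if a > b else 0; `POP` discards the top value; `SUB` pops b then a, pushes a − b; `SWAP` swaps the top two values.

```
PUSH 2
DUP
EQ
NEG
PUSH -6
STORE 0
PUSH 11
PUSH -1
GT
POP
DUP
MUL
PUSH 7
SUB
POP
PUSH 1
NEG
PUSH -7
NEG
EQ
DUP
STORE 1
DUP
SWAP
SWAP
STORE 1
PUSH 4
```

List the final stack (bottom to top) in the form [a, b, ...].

PUSH 2  → [2]
DUP     → [2, 2]
EQ      → [1]
NEG     → [-1]
PUSH -6 → [-1, -6]
STORE 0 → [-1]
PUSH 11 → [-1, 11]
PUSH -1 → [-1, 11, -1]
GT      → [-1, 1]
POP     → [-1]
DUP     → [-1, -1]
MUL     → [1]
PUSH 7  → [1, 7]
SUB     → [-6]
POP     → []
PUSH 1  → [1]
NEG     → [-1]
PUSH -7 → [-1, -7]
NEG     → [-1, 7]
EQ      → [0]
DUP     → [0, 0]
STORE 1 → [0]
DUP     → [0, 0]
SWAP    → [0, 0]
SWAP    → [0, 0]
STORE 1 → [0]
PUSH 4  → [0, 4]

[0, 4]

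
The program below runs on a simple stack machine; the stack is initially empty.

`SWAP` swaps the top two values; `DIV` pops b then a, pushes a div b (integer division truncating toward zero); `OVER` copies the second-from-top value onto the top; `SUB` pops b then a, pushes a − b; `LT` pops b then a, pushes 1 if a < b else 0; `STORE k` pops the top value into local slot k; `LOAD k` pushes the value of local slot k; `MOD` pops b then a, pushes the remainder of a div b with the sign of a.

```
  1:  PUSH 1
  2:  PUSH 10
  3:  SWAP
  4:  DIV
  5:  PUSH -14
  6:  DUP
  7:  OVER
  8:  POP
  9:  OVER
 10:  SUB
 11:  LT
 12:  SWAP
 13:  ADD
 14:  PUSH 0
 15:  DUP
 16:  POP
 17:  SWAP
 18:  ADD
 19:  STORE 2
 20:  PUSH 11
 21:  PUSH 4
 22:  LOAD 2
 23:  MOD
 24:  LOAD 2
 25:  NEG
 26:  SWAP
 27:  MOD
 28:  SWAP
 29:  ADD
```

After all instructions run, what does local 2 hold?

PUSH 1   -> 1
PUSH 10  -> 1 10
SWAP     -> 10 1
DIV      -> 10
PUSH -14 -> 10 -14
DUP      -> 10 -14 -14
OVER     -> 10 -14 -14 -14
POP      -> 10 -14 -14
OVER     -> 10 -14 -14 -14
SUB      -> 10 -14 0
LT       -> 10 1
SWAP     -> 1 10
ADD      -> 11
PUSH 0   -> 11 0
DUP      -> 11 0 0
POP      -> 11 0
SWAP     -> 0 11
ADD      -> 11
STORE 2  -> (empty)
PUSH 11  -> 11
PUSH 4   -> 11 4
LOAD 2   -> 11 4 11
MOD      -> 11 4
LOAD 2   -> 11 4 11
NEG      -> 11 4 -11
SWAP     -> 11 -11 4
MOD      -> 11 -3
SWAP     -> -3 11
ADD      -> 8

11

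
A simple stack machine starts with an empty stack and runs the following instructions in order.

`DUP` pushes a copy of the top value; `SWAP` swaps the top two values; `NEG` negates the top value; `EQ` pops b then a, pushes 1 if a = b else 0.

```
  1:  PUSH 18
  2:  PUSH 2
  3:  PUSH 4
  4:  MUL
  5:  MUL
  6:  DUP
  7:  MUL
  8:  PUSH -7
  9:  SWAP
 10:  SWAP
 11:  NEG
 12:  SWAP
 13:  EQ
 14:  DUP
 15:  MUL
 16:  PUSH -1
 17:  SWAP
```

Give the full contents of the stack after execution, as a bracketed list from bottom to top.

PUSH 18 → 18
PUSH 2  → 18 2
PUSH 4  → 18 2 4
MUL     → 18 8
MUL     → 144
DUP     → 144 144
MUL     → 20736
PUSH -7 → 20736 -7
SWAP    → -7 20736
SWAP    → 20736 -7
NEG     → 20736 7
SWAP    → 7 20736
EQ      → 0
DUP     → 0 0
MUL     → 0
PUSH -1 → 0 -1
SWAP    → -1 0

[-1, 0]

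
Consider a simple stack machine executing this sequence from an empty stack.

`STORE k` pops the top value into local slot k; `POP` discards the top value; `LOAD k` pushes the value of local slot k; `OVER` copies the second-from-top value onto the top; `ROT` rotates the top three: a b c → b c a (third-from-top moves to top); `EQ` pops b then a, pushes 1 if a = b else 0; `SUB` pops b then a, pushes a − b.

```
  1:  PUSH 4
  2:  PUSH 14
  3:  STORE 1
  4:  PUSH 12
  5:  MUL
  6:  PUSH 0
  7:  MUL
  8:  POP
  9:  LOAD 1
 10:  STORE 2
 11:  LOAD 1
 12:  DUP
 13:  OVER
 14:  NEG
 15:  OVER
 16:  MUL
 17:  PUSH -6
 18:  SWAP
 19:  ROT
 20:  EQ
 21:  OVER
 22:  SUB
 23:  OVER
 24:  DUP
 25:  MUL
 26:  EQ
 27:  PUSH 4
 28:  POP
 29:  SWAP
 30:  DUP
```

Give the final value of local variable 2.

PUSH 4   4
PUSH 14  4 14
STORE 1  4
PUSH 12  4 12
MUL      48
PUSH 0   48 0
MUL      0
POP      (empty)
LOAD 1   14
STORE 2  (empty)
LOAD 1   14
DUP      14 14
OVER     14 14 14
NEG      14 14 -14
OVER     14 14 -14 14
MUL      14 14 -196
PUSH -6  14 14 -196 -6
SWAP     14 14 -6 -196
ROT      14 -6 -196 14
EQ       14 -6 0
OVER     14 -6 0 -6
SUB      14 -6 6
OVER     14 -6 6 -6
DUP      14 -6 6 -6 -6
MUL      14 -6 6 36
EQ       14 -6 0
PUSH 4   14 -6 0 4
POP      14 -6 0
SWAP     14 0 -6
DUP      14 0 -6 -6

14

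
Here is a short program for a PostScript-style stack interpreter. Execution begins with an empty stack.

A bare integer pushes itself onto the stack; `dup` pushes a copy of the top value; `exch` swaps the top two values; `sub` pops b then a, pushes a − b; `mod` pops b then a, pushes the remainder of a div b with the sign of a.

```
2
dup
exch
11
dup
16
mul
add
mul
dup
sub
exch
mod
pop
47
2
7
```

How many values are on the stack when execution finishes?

2     2
dup   2 2
exch  2 2
11    2 2 11
dup   2 2 11 11
16    2 2 11 11 16
mul   2 2 11 176
add   2 2 187
mul   2 374
dup   2 374 374
sub   2 0
exch  0 2
mod   0
pop   (empty)
47    47
2     47 2
7     47 2 7

3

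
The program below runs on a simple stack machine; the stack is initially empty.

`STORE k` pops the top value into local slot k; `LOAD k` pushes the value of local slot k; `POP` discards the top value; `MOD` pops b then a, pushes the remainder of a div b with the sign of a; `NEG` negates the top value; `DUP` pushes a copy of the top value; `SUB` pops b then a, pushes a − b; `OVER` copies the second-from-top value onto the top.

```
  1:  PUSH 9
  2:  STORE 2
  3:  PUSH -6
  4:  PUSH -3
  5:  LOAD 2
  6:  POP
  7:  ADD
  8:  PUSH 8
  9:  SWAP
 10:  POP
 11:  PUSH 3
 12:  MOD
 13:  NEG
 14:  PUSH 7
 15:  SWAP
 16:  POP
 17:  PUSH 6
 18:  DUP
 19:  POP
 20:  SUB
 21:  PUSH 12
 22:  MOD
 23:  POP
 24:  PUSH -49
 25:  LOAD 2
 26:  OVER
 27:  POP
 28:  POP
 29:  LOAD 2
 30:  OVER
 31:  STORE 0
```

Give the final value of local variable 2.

9

PUSH 9   -> [9]
STORE 2  -> []
PUSH -6  -> [-6]
PUSH -3  -> [-6, -3]
LOAD 2   -> [-6, -3, 9]
POP      -> [-6, -3]
ADD      -> [-9]
PUSH 8   -> [-9, 8]
SWAP     -> [8, -9]
POP      -> [8]
PUSH 3   -> [8, 3]
MOD      -> [2]
NEG      -> [-2]
PUSH 7   -> [-2, 7]
SWAP     -> [7, -2]
POP      -> [7]
PUSH 6   -> [7, 6]
DUP      -> [7, 6, 6]
POP      -> [7, 6]
SUB      -> [1]
PUSH 12  -> [1, 12]
MOD      -> [1]
POP      -> []
PUSH -49 -> [-49]
LOAD 2   -> [-49, 9]
OVER     -> [-49, 9, -49]
POP      -> [-49, 9]
POP      -> [-49]
LOAD 2   -> [-49, 9]
OVER     -> [-49, 9, -49]
STORE 0  -> [-49, 9]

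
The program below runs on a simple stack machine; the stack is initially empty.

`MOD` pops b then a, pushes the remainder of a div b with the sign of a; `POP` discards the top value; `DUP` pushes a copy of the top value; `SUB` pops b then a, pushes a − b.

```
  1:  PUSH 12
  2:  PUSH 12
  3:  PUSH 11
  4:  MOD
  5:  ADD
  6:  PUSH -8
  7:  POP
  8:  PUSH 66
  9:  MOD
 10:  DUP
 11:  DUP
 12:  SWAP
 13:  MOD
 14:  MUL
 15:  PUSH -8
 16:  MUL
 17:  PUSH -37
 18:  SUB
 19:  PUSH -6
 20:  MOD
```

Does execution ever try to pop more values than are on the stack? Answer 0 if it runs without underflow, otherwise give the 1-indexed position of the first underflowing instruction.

PUSH 12  -> [12]
PUSH 12  -> [12, 12]
PUSH 11  -> [12, 12, 11]
MOD      -> [12, 1]
ADD      -> [13]
PUSH -8  -> [13, -8]
POP      -> [13]
PUSH 66  -> [13, 66]
MOD      -> [13]
DUP      -> [13, 13]
DUP      -> [13, 13, 13]
SWAP     -> [13, 13, 13]
MOD      -> [13, 0]
MUL      -> [0]
PUSH -8  -> [0, -8]
MUL      -> [0]
PUSH -37 -> [0, -37]
SUB      -> [37]
PUSH -6  -> [37, -6]
MOD      -> [1]

0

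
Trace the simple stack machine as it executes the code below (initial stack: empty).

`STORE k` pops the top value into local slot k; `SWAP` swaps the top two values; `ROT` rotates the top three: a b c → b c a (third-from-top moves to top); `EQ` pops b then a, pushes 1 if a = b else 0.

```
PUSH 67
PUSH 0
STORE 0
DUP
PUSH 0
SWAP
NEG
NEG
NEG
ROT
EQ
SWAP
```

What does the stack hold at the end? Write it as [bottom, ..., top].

[0, 0]

PUSH 67  [67]
PUSH 0   [67, 0]
STORE 0  [67]
DUP      [67, 67]
PUSH 0   [67, 67, 0]
SWAP     [67, 0, 67]
NEG      [67, 0, -67]
NEG      [67, 0, 67]
NEG      [67, 0, -67]
ROT      [0, -67, 67]
EQ       [0, 0]
SWAP     [0, 0]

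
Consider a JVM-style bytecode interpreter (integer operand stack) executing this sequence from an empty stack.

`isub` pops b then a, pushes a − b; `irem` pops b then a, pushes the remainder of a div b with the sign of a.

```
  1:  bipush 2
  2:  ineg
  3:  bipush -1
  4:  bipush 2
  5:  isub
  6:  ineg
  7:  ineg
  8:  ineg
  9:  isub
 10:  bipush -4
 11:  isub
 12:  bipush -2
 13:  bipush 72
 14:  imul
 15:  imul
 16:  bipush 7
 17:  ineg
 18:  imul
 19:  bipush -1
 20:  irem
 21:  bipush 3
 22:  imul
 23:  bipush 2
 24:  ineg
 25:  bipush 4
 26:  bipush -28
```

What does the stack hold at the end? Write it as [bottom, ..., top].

[0, -2, 4, -28]

bipush 2   : 2
ineg       : -2
bipush -1  : -2 -1
bipush 2   : -2 -1 2
isub       : -2 -3
ineg       : -2 3
ineg       : -2 -3
ineg       : -2 3
isub       : -5
bipush -4  : -5 -4
isub       : -1
bipush -2  : -1 -2
bipush 72  : -1 -2 72
imul       : -1 -144
imul       : 144
bipush 7   : 144 7
ineg       : 144 -7
imul       : -1008
bipush -1  : -1008 -1
irem       : 0
bipush 3   : 0 3
imul       : 0
bipush 2   : 0 2
ineg       : 0 -2
bipush 4   : 0 -2 4
bipush -28 : 0 -2 4 -28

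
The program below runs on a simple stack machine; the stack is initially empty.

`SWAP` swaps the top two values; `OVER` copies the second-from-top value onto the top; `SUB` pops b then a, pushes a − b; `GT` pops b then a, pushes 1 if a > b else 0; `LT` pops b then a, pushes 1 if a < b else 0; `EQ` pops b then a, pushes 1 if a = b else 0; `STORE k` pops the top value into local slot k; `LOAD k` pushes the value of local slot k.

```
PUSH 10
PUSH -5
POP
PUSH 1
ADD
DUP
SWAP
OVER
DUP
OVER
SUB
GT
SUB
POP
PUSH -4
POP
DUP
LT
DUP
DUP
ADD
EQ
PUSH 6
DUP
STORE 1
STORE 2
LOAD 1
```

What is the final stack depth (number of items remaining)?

2

PUSH 10 -> [10]
PUSH -5 -> [10, -5]
POP     -> [10]
PUSH 1  -> [10, 1]
ADD     -> [11]
DUP     -> [11, 11]
SWAP    -> [11, 11]
OVER    -> [11, 11, 11]
DUP     -> [11, 11, 11, 11]
OVER    -> [11, 11, 11, 11, 11]
SUB     -> [11, 11, 11, 0]
GT      -> [11, 11, 1]
SUB     -> [11, 10]
POP     -> [11]
PUSH -4 -> [11, -4]
POP     -> [11]
DUP     -> [11, 11]
LT      -> [0]
DUP     -> [0, 0]
DUP     -> [0, 0, 0]
ADD     -> [0, 0]
EQ      -> [1]
PUSH 6  -> [1, 6]
DUP     -> [1, 6, 6]
STORE 1 -> [1, 6]
STORE 2 -> [1]
LOAD 1  -> [1, 6]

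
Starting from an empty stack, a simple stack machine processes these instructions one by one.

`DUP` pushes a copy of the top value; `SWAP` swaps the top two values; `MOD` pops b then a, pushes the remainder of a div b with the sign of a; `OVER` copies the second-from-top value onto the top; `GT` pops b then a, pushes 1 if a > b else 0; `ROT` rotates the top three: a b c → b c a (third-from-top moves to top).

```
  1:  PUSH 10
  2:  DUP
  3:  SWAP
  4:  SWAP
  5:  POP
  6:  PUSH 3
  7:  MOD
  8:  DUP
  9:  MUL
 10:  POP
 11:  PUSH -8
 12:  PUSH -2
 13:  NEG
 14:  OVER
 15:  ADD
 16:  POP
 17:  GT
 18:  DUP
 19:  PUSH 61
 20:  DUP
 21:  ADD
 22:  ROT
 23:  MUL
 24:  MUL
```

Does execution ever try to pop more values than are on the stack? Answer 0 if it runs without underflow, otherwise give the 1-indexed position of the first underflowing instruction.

PUSH 10  [10]
DUP      [10, 10]
SWAP     [10, 10]
SWAP     [10, 10]
POP      [10]
PUSH 3   [10, 3]
MOD      [1]
DUP      [1, 1]
MUL      [1]
POP      []
PUSH -8  [-8]
PUSH -2  [-8, -2]
NEG      [-8, 2]
OVER     [-8, 2, -8]
ADD      [-8, -6]
POP      [-8]
GT  — needs 2 operands, stack has 1 → underflow

17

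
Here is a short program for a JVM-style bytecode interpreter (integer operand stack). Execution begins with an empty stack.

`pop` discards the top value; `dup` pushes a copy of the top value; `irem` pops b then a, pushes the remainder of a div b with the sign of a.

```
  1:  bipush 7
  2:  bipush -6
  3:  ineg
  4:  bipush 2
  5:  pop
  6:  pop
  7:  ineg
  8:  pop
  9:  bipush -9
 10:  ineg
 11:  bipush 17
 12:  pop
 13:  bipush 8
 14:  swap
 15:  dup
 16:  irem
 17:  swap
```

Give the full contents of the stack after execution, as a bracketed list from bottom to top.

bipush 7  → [7]
bipush -6 → [7, -6]
ineg      → [7, 6]
bipush 2  → [7, 6, 2]
pop       → [7, 6]
pop       → [7]
ineg      → [-7]
pop       → []
bipush -9 → [-9]
ineg      → [9]
bipush 17 → [9, 17]
pop       → [9]
bipush 8  → [9, 8]
swap      → [8, 9]
dup       → [8, 9, 9]
irem      → [8, 0]
swap      → [0, 8]

[0, 8]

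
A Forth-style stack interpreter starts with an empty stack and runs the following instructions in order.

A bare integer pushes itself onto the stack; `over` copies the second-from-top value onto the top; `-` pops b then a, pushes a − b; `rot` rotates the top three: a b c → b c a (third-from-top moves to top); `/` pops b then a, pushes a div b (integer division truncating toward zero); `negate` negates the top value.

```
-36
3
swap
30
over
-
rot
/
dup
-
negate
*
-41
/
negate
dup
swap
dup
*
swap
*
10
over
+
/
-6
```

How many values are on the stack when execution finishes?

2

-36    → [-36]
3      → [-36, 3]
swap   → [3, -36]
30     → [3, -36, 30]
over   → [3, -36, 30, -36]
-      → [3, -36, 66]
rot    → [-36, 66, 3]
/      → [-36, 22]
dup    → [-36, 22, 22]
-      → [-36, 0]
negate → [-36, 0]
*      → [0]
-41    → [0, -41]
/      → [0]
negate → [0]
dup    → [0, 0]
swap   → [0, 0]
dup    → [0, 0, 0]
*      → [0, 0]
swap   → [0, 0]
*      → [0]
10     → [0, 10]
over   → [0, 10, 0]
+      → [0, 10]
/      → [0]
-6     → [0, -6]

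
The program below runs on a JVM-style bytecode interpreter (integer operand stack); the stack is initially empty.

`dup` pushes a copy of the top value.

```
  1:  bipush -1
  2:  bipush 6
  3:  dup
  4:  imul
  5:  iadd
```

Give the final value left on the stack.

bipush -1 -> -1
bipush 6  -> -1 6
dup       -> -1 6 6
imul      -> -1 36
iadd      -> 35

35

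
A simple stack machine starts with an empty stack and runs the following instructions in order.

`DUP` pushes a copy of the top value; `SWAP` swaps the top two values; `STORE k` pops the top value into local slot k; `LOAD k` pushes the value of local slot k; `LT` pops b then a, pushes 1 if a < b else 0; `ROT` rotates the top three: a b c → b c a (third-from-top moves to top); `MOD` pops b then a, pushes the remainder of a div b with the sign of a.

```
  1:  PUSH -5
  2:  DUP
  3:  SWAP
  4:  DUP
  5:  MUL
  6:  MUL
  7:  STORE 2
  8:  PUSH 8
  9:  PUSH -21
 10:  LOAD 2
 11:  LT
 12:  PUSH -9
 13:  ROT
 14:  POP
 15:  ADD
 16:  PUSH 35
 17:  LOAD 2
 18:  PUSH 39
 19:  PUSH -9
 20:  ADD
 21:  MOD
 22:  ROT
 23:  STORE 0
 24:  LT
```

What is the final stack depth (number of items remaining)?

PUSH -5   [-5]
DUP       [-5, -5]
SWAP      [-5, -5]
DUP       [-5, -5, -5]
MUL       [-5, 25]
MUL       [-125]
STORE 2   []
PUSH 8    [8]
PUSH -21  [8, -21]
LOAD 2    [8, -21, -125]
LT        [8, 0]
PUSH -9   [8, 0, -9]
ROT       [0, -9, 8]
POP       [0, -9]
ADD       [-9]
PUSH 35   [-9, 35]
LOAD 2    [-9, 35, -125]
PUSH 39   [-9, 35, -125, 39]
PUSH -9   [-9, 35, -125, 39, -9]
ADD       [-9, 35, -125, 30]
MOD       [-9, 35, -5]
ROT       [35, -5, -9]
STORE 0   [35, -5]
LT        [0]

1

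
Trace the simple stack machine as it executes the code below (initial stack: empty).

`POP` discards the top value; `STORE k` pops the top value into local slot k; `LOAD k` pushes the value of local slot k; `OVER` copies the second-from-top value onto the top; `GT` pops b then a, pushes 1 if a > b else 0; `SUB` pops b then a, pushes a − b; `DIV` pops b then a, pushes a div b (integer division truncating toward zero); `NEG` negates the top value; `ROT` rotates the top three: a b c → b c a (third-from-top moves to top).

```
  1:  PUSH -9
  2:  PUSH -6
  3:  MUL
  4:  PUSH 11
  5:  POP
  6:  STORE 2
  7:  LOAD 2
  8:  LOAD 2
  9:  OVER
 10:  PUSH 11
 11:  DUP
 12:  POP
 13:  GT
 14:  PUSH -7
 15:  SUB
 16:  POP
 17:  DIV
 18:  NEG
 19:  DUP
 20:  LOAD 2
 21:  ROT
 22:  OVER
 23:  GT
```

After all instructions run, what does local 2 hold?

PUSH -9 → [-9]
PUSH -6 → [-9, -6]
MUL     → [54]
PUSH 11 → [54, 11]
POP     → [54]
STORE 2 → []
LOAD 2  → [54]
LOAD 2  → [54, 54]
OVER    → [54, 54, 54]
PUSH 11 → [54, 54, 54, 11]
DUP     → [54, 54, 54, 11, 11]
POP     → [54, 54, 54, 11]
GT      → [54, 54, 1]
PUSH -7 → [54, 54, 1, -7]
SUB     → [54, 54, 8]
POP     → [54, 54]
DIV     → [1]
NEG     → [-1]
DUP     → [-1, -1]
LOAD 2  → [-1, -1, 54]
ROT     → [-1, 54, -1]
OVER    → [-1, 54, -1, 54]
GT      → [-1, 54, 0]

54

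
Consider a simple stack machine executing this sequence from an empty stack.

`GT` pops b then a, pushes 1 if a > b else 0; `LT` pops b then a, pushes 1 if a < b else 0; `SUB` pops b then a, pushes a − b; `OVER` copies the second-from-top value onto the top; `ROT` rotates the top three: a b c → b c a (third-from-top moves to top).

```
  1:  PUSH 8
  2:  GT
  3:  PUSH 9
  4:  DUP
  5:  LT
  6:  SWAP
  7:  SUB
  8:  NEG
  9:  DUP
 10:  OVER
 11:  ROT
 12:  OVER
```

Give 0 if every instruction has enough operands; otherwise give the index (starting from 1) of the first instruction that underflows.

PUSH 8 -> [8]
GT  — needs 2 operands, stack has 1 → underflow

2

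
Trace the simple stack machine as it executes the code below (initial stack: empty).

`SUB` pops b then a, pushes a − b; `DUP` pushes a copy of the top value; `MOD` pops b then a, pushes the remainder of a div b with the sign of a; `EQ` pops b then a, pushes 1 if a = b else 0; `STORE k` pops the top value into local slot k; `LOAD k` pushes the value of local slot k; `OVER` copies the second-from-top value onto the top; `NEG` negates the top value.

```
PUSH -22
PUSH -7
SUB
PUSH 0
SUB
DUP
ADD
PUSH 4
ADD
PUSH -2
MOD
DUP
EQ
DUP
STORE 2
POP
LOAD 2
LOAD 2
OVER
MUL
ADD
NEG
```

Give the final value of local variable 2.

PUSH -22 -> [-22]
PUSH -7  -> [-22, -7]
SUB      -> [-15]
PUSH 0   -> [-15, 0]
SUB      -> [-15]
DUP      -> [-15, -15]
ADD      -> [-30]
PUSH 4   -> [-30, 4]
ADD      -> [-26]
PUSH -2  -> [-26, -2]
MOD      -> [0]
DUP      -> [0, 0]
EQ       -> [1]
DUP      -> [1, 1]
STORE 2  -> [1]
POP      -> []
LOAD 2   -> [1]
LOAD 2   -> [1, 1]
OVER     -> [1, 1, 1]
MUL      -> [1, 1]
ADD      -> [2]
NEG      -> [-2]

1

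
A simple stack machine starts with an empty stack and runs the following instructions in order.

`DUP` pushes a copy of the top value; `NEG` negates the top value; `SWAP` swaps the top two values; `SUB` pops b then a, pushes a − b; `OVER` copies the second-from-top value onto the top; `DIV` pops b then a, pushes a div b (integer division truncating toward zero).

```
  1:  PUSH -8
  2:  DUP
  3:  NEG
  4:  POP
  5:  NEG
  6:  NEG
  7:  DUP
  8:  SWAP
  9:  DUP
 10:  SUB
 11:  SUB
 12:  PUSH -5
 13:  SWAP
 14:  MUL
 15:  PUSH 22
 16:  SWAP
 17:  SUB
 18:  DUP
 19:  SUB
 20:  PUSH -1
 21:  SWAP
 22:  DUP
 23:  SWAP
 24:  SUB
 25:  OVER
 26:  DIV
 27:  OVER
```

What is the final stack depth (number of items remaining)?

PUSH -8 : [-8]
DUP     : [-8, -8]
NEG     : [-8, 8]
POP     : [-8]
NEG     : [8]
NEG     : [-8]
DUP     : [-8, -8]
SWAP    : [-8, -8]
DUP     : [-8, -8, -8]
SUB     : [-8, 0]
SUB     : [-8]
PUSH -5 : [-8, -5]
SWAP    : [-5, -8]
MUL     : [40]
PUSH 22 : [40, 22]
SWAP    : [22, 40]
SUB     : [-18]
DUP     : [-18, -18]
SUB     : [0]
PUSH -1 : [0, -1]
SWAP    : [-1, 0]
DUP     : [-1, 0, 0]
SWAP    : [-1, 0, 0]
SUB     : [-1, 0]
OVER    : [-1, 0, -1]
DIV     : [-1, 0]
OVER    : [-1, 0, -1]

3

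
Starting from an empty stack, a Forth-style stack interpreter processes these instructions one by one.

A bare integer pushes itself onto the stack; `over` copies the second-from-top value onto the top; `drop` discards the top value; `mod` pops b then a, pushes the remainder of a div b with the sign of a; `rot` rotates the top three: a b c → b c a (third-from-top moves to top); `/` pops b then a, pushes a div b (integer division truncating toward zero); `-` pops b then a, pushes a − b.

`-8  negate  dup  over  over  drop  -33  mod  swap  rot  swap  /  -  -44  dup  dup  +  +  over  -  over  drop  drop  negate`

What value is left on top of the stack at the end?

-7

-8     -> [-8]
negate -> [8]
dup    -> [8, 8]
over   -> [8, 8, 8]
over   -> [8, 8, 8, 8]
drop   -> [8, 8, 8]
-33    -> [8, 8, 8, -33]
mod    -> [8, 8, 8]
swap   -> [8, 8, 8]
rot    -> [8, 8, 8]
swap   -> [8, 8, 8]
/      -> [8, 1]
-      -> [7]
-44    -> [7, -44]
dup    -> [7, -44, -44]
dup    -> [7, -44, -44, -44]
+      -> [7, -44, -88]
+      -> [7, -132]
over   -> [7, -132, 7]
-      -> [7, -139]
over   -> [7, -139, 7]
drop   -> [7, -139]
drop   -> [7]
negate -> [-7]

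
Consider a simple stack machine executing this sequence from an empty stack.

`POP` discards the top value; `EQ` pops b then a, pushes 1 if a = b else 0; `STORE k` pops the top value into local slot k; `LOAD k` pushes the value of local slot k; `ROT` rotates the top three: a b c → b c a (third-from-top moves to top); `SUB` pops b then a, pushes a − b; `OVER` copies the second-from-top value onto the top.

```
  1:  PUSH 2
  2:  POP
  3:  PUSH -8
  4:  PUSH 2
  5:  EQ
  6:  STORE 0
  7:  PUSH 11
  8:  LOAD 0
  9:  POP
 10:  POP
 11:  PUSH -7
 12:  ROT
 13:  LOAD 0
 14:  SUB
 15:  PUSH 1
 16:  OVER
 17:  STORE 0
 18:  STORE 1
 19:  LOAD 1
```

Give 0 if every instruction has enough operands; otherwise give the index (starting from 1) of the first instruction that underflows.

12

PUSH 2  → 2
POP     → (empty)
PUSH -8 → -8
PUSH 2  → -8 2
EQ      → 0
STORE 0 → (empty)
PUSH 11 → 11
LOAD 0  → 11 0
POP     → 11
POP     → (empty)
PUSH -7 → -7
ROT  — needs 3 operands, stack has 1 → underflow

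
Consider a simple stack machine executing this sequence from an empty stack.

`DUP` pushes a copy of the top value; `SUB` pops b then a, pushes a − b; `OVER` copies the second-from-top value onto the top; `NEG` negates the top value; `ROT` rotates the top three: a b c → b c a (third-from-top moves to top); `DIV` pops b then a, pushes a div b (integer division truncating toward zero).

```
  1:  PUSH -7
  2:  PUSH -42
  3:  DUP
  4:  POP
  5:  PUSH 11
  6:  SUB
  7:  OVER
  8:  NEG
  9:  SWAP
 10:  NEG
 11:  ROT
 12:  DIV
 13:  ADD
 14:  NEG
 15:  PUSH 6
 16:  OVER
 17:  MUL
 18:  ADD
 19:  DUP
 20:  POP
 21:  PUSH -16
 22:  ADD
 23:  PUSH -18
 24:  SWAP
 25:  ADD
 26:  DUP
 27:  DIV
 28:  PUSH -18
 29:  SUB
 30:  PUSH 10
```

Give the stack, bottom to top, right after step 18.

[0]

PUSH -7  → [-7]
PUSH -42 → [-7, -42]
DUP      → [-7, -42, -42]
POP      → [-7, -42]
PUSH 11  → [-7, -42, 11]
SUB      → [-7, -53]
OVER     → [-7, -53, -7]
NEG      → [-7, -53, 7]
SWAP     → [-7, 7, -53]
NEG      → [-7, 7, 53]
ROT      → [7, 53, -7]
DIV      → [7, -7]
ADD      → [0]
NEG      → [0]
PUSH 6   → [0, 6]
OVER     → [0, 6, 0]
MUL      → [0, 0]
ADD      → [0]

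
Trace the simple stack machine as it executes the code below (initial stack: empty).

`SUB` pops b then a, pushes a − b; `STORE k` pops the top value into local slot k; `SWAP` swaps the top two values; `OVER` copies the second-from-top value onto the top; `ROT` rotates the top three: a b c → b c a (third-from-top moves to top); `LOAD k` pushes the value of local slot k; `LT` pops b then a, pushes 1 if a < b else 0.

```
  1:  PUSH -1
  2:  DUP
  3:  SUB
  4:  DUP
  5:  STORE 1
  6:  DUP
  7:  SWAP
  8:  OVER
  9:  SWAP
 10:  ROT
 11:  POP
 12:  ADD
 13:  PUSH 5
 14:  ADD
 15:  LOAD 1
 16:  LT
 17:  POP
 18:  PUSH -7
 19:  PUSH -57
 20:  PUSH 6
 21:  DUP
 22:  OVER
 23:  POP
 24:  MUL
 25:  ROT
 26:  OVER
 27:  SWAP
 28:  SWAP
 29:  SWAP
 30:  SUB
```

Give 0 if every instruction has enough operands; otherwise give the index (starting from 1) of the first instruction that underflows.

0

PUSH -1   [-1]
DUP       [-1, -1]
SUB       [0]
DUP       [0, 0]
STORE 1   [0]
DUP       [0, 0]
SWAP      [0, 0]
OVER      [0, 0, 0]
SWAP      [0, 0, 0]
ROT       [0, 0, 0]
POP       [0, 0]
ADD       [0]
PUSH 5    [0, 5]
ADD       [5]
LOAD 1    [5, 0]
LT        [0]
POP       []
PUSH -7   [-7]
PUSH -57  [-7, -57]
PUSH 6    [-7, -57, 6]
DUP       [-7, -57, 6, 6]
OVER      [-7, -57, 6, 6, 6]
POP       [-7, -57, 6, 6]
MUL       [-7, -57, 36]
ROT       [-57, 36, -7]
OVER      [-57, 36, -7, 36]
SWAP      [-57, 36, 36, -7]
SWAP      [-57, 36, -7, 36]
SWAP      [-57, 36, 36, -7]
SUB       [-57, 36, 43]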